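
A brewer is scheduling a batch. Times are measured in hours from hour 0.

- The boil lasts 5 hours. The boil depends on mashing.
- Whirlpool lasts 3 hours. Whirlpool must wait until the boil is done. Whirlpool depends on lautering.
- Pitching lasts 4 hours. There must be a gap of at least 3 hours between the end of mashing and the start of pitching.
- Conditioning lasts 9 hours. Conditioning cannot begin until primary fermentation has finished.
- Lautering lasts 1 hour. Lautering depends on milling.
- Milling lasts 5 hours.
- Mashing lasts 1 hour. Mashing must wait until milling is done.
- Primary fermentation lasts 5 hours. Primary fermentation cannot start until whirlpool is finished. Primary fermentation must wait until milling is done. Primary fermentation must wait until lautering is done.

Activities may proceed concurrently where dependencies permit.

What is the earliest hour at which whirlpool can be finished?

14

Milling has no prerequisites, so it starts at hour 0 and finishes at hour 5.
After milling (finishes hour 5), lautering can start at hour 5 and finishes at hour 6.
Mashing waits on milling (finishes hour 5), so it starts at hour 5 and finishes at 5 + 1 = hour 6.
The boil waits on mashing (finishes hour 6), so it starts at hour 6 and finishes at 6 + 5 = hour 11.
Whirlpool has to wait for the boil (finishes hour 11); lautering (finishes hour 6). The latest of these is hour 11, so whirlpool runs hour 11 to 11 + 3 = hour 14.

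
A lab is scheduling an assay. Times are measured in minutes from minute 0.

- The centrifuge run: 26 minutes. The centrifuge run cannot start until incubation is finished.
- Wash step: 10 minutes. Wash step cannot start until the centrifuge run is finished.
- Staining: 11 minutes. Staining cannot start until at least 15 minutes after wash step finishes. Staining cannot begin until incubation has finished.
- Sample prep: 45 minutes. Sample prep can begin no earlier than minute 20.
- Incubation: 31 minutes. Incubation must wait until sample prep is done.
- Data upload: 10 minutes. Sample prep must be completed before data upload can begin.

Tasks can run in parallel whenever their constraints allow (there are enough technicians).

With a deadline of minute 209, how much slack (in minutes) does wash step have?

Sample prep cannot begin until its own release at minute 20. It runs from minute 20 to 20 + 45 = minute 65.
Incubation waits on sample prep (finishes minute 65), so it starts at minute 65 and finishes at 65 + 31 = minute 96.
After incubation (finishes minute 96), the centrifuge run can start at minute 96 and finishes at minute 122.
After the centrifuge run (finishes minute 122), wash step can start at minute 122 and finishes at minute 132.

Working backward from the deadline:
To finish by minute 209, staining (duration 11) must start no later than minute 198.
Wash step must finish before staining (must start by minute 198, minus 15-minute gap → minute 183). With a 10-minute duration, wash step must start by 183 − 10 = minute 173.
So wash step can start as early as minute 122 and as late as minute 173, giving 173 − 122 = 51 minutes of slack.

51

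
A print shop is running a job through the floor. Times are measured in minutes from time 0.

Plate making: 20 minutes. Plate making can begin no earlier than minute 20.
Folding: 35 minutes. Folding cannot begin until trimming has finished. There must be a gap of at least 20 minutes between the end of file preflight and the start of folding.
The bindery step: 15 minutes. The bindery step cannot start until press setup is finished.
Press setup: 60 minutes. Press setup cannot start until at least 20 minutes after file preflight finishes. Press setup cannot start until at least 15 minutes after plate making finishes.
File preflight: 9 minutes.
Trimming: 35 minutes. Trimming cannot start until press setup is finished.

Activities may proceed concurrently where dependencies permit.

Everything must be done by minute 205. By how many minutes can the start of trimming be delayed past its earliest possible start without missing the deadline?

Plate making waits on its own release at minute 20, so it starts at minute 20 and finishes at 20 + 20 = minute 40.
File preflight can start immediately at minute 0; it finishes at minute 9.
For press setup: file preflight (finishes minute 9, plus 20-minute gap → minute 29); plate making (finishes minute 40, plus 15-minute gap → minute 55). Taking the maximum gives a start of minute 55, and it finishes at 55 + 60 = minute 115.
After press setup (finishes minute 115), trimming can start at minute 115 and finishes at minute 150.

Working backward from the deadline:
Folding must finish by minute 205; it takes 35 minutes, so it must start by 205 − 35 = minute 170.
Trimming must finish before folding (must start by minute 170). With a 35-minute duration, trimming must start by 170 − 35 = minute 135.
So trimming can start as early as minute 115 and as late as minute 135, giving 135 − 115 = 20 minutes of slack.

20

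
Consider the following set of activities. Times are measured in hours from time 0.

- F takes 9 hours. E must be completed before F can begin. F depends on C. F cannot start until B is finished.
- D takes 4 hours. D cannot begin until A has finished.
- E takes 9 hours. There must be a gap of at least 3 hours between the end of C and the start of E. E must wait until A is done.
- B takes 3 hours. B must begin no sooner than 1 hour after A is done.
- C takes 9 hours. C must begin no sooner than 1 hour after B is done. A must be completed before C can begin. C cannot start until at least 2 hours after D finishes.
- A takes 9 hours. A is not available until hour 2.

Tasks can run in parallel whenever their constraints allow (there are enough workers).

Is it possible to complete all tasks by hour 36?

No

A waits on its own release at hour 2, so it starts at hour 2 and finishes at 2 + 9 = hour 11.
D cannot begin until A (finishes hour 11). It runs from hour 11 to 11 + 4 = hour 15.
After A (finishes hour 11, plus 1-hour gap → hour 12), B can start at hour 12 and finishes at hour 15.
For C: B (finishes hour 15, plus 1-hour gap → hour 16); A (finishes hour 11); D (finishes hour 15, plus 2-hour gap → hour 17). Taking the maximum gives a start of hour 17, and it finishes at 17 + 9 = hour 26.
E needs all of C (finishes hour 26, plus 3-hour gap → hour 29); A (finishes hour 11). That puts its earliest start at hour 29; it finishes at 29 + 9 = hour 38.
For F: E (finishes hour 38); C (finishes hour 26); B (finishes hour 15). Taking the maximum gives a start of hour 38, and it finishes at 38 + 9 = hour 47.
The earliest everything can be done is hour 47, which is after the deadline of 36, so it is not possible.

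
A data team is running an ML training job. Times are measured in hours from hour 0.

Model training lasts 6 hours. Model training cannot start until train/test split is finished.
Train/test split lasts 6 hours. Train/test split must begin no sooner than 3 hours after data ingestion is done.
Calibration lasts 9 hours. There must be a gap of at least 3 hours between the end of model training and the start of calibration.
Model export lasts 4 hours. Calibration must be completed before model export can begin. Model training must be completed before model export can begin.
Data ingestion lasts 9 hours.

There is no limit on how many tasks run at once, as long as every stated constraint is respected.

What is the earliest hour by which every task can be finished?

40

Data ingestion has no prerequisites, so it starts at hour 0 and finishes at hour 9.
After data ingestion (finishes hour 9, plus 3-hour gap → hour 12), train/test split can start at hour 12 and finishes at hour 18.
After train/test split (finishes hour 18), model training can start at hour 18 and finishes at hour 24.
Calibration waits on model training (finishes hour 24, plus 3-hour gap → hour 27), so it starts at hour 27 and finishes at 27 + 9 = hour 36.
Model export has to wait for calibration (finishes hour 36); model training (finishes hour 24). The latest of these is hour 36, so model export runs hour 36 to 36 + 4 = hour 40.
All tasks are finished once the last one completes. Finish times: Data ingestion at 9, Train/test split at 18, Model training at 24, Calibration at 36, Model export at 40. The latest is hour 40.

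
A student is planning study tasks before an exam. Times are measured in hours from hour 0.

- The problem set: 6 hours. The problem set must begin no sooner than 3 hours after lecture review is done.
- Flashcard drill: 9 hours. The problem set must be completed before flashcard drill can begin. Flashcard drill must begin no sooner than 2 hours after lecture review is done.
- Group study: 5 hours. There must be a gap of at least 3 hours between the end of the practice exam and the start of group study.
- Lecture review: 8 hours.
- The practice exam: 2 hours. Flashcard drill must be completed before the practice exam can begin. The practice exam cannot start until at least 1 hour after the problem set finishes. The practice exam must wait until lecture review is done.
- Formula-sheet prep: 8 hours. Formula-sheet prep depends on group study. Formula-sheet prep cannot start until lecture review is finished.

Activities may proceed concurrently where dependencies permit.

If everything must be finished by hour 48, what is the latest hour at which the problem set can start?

15

Formula-sheet prep must finish by hour 48; it takes 8 hours, so it must start by 48 − 8 = hour 40.
Since formula-sheet prep (must start by hour 40) depends on it, group study must finish by hour 40. Backing off its 5-hour duration gives a latest start of hour 35.
The practice exam has to be done before group study (must start by hour 35, minus 3-hour gap → hour 32). That means finishing by hour 32, i.e. starting by 32 − 2 = hour 30.
Since the practice exam (must start by hour 30) depends on it, flashcard drill must finish by hour 30. Backing off its 9-hour duration gives a latest start of hour 21.
For the problem set: flashcard drill (must start by hour 21); the practice exam (must start by hour 30, minus 1-hour gap → hour 29). The most restrictive is hour 21; with a 6-hour duration, the problem set must start by hour 15.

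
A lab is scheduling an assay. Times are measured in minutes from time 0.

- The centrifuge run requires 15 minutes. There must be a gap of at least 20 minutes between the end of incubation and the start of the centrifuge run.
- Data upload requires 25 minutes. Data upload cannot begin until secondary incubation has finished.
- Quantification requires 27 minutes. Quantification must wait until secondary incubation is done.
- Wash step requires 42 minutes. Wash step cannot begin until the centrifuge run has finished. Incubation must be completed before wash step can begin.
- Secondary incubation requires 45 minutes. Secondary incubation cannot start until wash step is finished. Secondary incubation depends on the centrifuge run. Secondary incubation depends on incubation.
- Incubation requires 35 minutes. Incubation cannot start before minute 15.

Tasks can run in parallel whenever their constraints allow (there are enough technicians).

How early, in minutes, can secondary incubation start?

After its own release at minute 15, incubation can start at minute 15 and finishes at minute 50.
The centrifuge run waits on incubation (finishes minute 50, plus 20-minute gap → minute 70), so it starts at minute 70 and finishes at 70 + 15 = minute 85.
Wash step has to wait for the centrifuge run (finishes minute 85); incubation (finishes minute 50). The latest of these is minute 85, so wash step runs minute 85 to 85 + 42 = minute 127.
Secondary incubation waits on wash step (finishes minute 127); the centrifuge run (finishes minute 85); incubation (finishes minute 50). The latest of these is minute 127, which is the earliest secondary incubation can start.

127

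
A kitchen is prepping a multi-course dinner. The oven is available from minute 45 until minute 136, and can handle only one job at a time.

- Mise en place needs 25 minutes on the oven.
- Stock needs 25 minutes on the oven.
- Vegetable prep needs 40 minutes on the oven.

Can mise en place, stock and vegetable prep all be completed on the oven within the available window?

The oven window is 136 − 45 = 91 minutes.
Running back to back, the jobs need 25 + 25 + 40 = 90 minutes on the oven.
Since 90 ≤ 91, they fit within the window.

Yes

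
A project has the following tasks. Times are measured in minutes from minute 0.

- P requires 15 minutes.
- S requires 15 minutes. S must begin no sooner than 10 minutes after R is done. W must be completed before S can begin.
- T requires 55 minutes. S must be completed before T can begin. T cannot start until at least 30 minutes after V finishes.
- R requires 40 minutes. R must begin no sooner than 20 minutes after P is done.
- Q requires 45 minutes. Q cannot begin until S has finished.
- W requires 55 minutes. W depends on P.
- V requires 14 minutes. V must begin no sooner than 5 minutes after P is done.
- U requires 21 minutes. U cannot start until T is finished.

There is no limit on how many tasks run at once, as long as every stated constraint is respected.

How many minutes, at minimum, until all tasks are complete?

176

P has no prerequisites, so it starts at minute 0 and finishes at minute 15.
W waits on P (finishes minute 15), so it starts at minute 15 and finishes at 15 + 55 = minute 70.
After P (finishes minute 15, plus 5-minute gap → minute 20), V can start at minute 20 and finishes at minute 34.
After P (finishes minute 15, plus 20-minute gap → minute 35), R can start at minute 35 and finishes at minute 75.
S needs all of R (finishes minute 75, plus 10-minute gap → minute 85); W (finishes minute 70). That puts its earliest start at minute 85; it finishes at 85 + 15 = minute 100.
T cannot start until S (finishes minute 100); V (finishes minute 34, plus 30-minute gap → minute 64). The controlling bound is minute 100, so T finishes at 100 + 55 = minute 155.
U waits on T (finishes minute 155), so it starts at minute 155 and finishes at 155 + 21 = minute 176.
Q cannot begin until S (finishes minute 100). It runs from minute 100 to 100 + 45 = minute 145.
All tasks are finished once the last one completes. Finish times: P at 15, Q at 145, R at 75, S at 100, T at 155, U at 176, V at 34, W at 70. The latest is minute 176.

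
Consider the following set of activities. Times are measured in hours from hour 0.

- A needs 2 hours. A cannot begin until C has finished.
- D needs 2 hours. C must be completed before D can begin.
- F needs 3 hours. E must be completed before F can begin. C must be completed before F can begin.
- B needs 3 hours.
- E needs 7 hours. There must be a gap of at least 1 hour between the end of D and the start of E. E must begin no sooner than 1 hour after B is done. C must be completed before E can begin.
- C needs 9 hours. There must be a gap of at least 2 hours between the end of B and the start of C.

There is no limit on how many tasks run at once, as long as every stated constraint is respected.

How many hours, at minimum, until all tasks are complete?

Nothing blocks B, so it runs from hour 0 to hour 3.
C waits on B (finishes hour 3, plus 2-hour gap → hour 5), so it starts at hour 5 and finishes at 5 + 9 = hour 14.
D waits on C (finishes hour 14), so it starts at hour 14 and finishes at 14 + 2 = hour 16.
For E: D (finishes hour 16, plus 1-hour gap → hour 17); B (finishes hour 3, plus 1-hour gap → hour 4); C (finishes hour 14). Taking the maximum gives a start of hour 17, and it finishes at 17 + 7 = hour 24.
F has to wait for E (finishes hour 24); C (finishes hour 14). The latest of these is hour 24, so F runs hour 24 to 24 + 3 = hour 27.
After C (finishes hour 14), A can start at hour 14 and finishes at hour 16.
All tasks are finished once the last one completes. Finish times: A at 16, B at 3, C at 14, D at 16, E at 24, F at 27. The latest is hour 27.

27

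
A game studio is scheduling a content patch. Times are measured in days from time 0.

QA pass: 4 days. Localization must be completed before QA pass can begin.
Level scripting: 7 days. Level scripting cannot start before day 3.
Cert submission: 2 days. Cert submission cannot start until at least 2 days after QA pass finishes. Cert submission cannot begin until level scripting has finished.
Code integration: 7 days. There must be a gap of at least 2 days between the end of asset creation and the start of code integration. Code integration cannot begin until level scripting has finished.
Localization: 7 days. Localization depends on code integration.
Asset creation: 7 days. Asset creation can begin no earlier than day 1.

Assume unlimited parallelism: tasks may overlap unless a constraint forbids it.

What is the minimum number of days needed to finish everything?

Level scripting cannot begin until its own release at day 3. It runs from day 3 to 3 + 7 = day 10.
Asset creation cannot begin until its own release at day 1. It runs from day 1 to 1 + 7 = day 8.
Code integration cannot start until asset creation (finishes day 8, plus 2-day gap → day 10); level scripting (finishes day 10). The controlling bound is day 10, so code integration finishes at 10 + 7 = day 17.
Localization cannot begin until code integration (finishes day 17). It runs from day 17 to 17 + 7 = day 24.
QA pass waits on localization (finishes day 24), so it starts at day 24 and finishes at 24 + 4 = day 28.
Cert submission cannot start until QA pass (finishes day 28, plus 2-day gap → day 30); level scripting (finishes day 10). The controlling bound is day 30, so cert submission finishes at 30 + 2 = day 32.
All tasks are finished once the last one completes. Finish times: Asset creation at 8, Level scripting at 10, Code integration at 17, Localization at 24, QA pass at 28, Cert submission at 32. The latest is day 32.

32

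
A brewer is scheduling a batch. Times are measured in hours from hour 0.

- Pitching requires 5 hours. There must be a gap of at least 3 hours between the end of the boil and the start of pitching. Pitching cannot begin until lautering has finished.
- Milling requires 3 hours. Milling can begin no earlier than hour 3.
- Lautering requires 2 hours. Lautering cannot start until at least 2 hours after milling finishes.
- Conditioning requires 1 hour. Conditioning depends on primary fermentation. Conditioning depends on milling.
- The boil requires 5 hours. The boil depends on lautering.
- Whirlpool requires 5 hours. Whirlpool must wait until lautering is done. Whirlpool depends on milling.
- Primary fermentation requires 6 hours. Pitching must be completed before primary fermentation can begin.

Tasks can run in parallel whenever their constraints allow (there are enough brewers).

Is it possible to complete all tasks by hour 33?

Milling waits on its own release at hour 3, so it starts at hour 3 and finishes at 3 + 3 = hour 6.
Lautering cannot begin until milling (finishes hour 6, plus 2-hour gap → hour 8). It runs from hour 8 to 8 + 2 = hour 10.
Whirlpool cannot start until lautering (finishes hour 10); milling (finishes hour 6). The controlling bound is hour 10, so whirlpool finishes at 10 + 5 = hour 15.
After lautering (finishes hour 10), the boil can start at hour 10 and finishes at hour 15.
Pitching has to wait for the boil (finishes hour 15, plus 3-hour gap → hour 18); lautering (finishes hour 10). The latest of these is hour 18, so pitching runs hour 18 to 18 + 5 = hour 23.
Primary fermentation waits on pitching (finishes hour 23), so it starts at hour 23 and finishes at 23 + 6 = hour 29.
Conditioning needs all of primary fermentation (finishes hour 29); milling (finishes hour 6). That puts its earliest start at hour 29; it finishes at 29 + 1 = hour 30.
Every task is finished by hour 30, which is no later than the deadline of 33, so the schedule is feasible.

Yes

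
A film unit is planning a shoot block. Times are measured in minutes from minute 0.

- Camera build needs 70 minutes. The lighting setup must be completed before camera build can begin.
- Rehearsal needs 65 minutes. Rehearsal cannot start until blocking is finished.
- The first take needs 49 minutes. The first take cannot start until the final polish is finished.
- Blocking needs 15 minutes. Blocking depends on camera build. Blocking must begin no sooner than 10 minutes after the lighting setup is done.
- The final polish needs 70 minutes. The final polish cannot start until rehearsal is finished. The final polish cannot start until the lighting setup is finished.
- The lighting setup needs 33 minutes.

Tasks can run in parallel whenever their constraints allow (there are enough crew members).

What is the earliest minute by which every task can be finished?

302

The lighting setup can start immediately at minute 0; it finishes at minute 33.
Camera build waits on the lighting setup (finishes minute 33), so it starts at minute 33 and finishes at 33 + 70 = minute 103.
Blocking cannot start until camera build (finishes minute 103); the lighting setup (finishes minute 33, plus 10-minute gap → minute 43). The controlling bound is minute 103, so blocking finishes at 103 + 15 = minute 118.
Rehearsal cannot begin until blocking (finishes minute 118). It runs from minute 118 to 118 + 65 = minute 183.
The final polish needs all of rehearsal (finishes minute 183); the lighting setup (finishes minute 33). That puts its earliest start at minute 183; it finishes at 183 + 70 = minute 253.
The first take waits on the final polish (finishes minute 253), so it starts at minute 253 and finishes at 253 + 49 = minute 302.
All tasks are finished once the last one completes. Finish times: The lighting setup at 33, Camera build at 103, Blocking at 118, Rehearsal at 183, The final polish at 253, The first take at 302. The latest is minute 302.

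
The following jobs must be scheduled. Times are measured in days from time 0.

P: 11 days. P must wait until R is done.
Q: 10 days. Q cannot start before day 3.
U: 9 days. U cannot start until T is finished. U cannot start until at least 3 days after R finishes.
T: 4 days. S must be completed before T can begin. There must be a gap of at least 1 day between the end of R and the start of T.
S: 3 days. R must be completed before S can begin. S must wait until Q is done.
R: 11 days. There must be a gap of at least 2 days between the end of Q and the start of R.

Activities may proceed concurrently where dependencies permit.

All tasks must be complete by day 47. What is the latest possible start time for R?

To finish by day 47, P (duration 11) must start no later than day 36.
U has no dependents, so it just needs to finish by day 47. Starting by 47 − 9 = day 38 achieves that.
T feeds into U (must start by day 38); so T must finish by day 38 and therefore start by day 34.
Since T (must start by day 34) depends on it, S must finish by day 34. Backing off its 3-day duration gives a latest start of day 31.
R feeds P (must start by day 36); S (must start by day 31); T (must start by day 34, minus 1-day gap → day 33); U (must start by day 38, minus 3-day gap → day 35). Taking the minimum, R must finish by day 31 and start by 31 − 11 = day 20.

20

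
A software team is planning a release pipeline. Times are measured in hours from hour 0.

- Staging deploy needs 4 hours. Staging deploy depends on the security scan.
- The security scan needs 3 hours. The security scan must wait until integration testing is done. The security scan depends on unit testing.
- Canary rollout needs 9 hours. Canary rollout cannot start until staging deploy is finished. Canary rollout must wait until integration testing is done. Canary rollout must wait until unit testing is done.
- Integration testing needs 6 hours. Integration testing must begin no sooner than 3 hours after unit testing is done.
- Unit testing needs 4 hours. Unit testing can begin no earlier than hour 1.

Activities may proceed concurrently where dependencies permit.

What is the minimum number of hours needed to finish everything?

Unit testing waits on its own release at hour 1, so it starts at hour 1 and finishes at 1 + 4 = hour 5.
Integration testing waits on unit testing (finishes hour 5, plus 3-hour gap → hour 8), so it starts at hour 8 and finishes at 8 + 6 = hour 14.
The security scan needs all of integration testing (finishes hour 14); unit testing (finishes hour 5). That puts its earliest start at hour 14; it finishes at 14 + 3 = hour 17.
Staging deploy cannot begin until the security scan (finishes hour 17). It runs from hour 17 to 17 + 4 = hour 21.
Canary rollout cannot start until staging deploy (finishes hour 21); integration testing (finishes hour 14); unit testing (finishes hour 5). The controlling bound is hour 21, so canary rollout finishes at 21 + 9 = hour 30.
All tasks are finished once the last one completes. Finish times: Unit testing at 5, Integration testing at 14, The security scan at 17, Staging deploy at 21, Canary rollout at 30. The latest is hour 30.

30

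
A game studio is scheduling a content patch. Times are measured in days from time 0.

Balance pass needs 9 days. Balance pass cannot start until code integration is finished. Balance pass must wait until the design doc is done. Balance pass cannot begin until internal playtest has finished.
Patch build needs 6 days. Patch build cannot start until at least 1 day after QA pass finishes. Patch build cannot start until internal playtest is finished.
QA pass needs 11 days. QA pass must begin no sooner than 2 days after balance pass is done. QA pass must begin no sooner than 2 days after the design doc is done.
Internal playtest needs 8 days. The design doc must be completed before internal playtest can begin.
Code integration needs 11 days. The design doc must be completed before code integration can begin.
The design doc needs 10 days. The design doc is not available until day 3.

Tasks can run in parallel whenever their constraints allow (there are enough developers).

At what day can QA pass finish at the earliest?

After its own release at day 3, the design doc can start at day 3 and finishes at day 13.
Internal playtest waits on the design doc (finishes day 13), so it starts at day 13 and finishes at 13 + 8 = day 21.
After the design doc (finishes day 13), code integration can start at day 13 and finishes at day 24.
Balance pass needs all of code integration (finishes day 24); the design doc (finishes day 13); internal playtest (finishes day 21). That puts its earliest start at day 24; it finishes at 24 + 9 = day 33.
QA pass needs all of balance pass (finishes day 33, plus 2-day gap → day 35); the design doc (finishes day 13, plus 2-day gap → day 15). That puts its earliest start at day 35; it finishes at 35 + 11 = day 46.

46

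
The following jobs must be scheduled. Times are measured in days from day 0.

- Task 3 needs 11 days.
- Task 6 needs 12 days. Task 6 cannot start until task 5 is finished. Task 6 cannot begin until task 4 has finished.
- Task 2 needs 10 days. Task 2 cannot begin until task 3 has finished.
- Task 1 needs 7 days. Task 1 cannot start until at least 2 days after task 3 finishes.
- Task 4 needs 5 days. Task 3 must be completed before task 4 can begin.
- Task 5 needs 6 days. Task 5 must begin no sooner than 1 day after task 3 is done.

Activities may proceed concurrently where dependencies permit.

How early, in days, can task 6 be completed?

Task 3 has no prerequisites, so it starts at day 0 and finishes at day 11.
After task 3 (finishes day 11, plus 1-day gap → day 12), task 5 can start at day 12 and finishes at day 18.
Task 4 waits on task 3 (finishes day 11), so it starts at day 11 and finishes at 11 + 5 = day 16.
Task 6 cannot start until task 5 (finishes day 18); task 4 (finishes day 16). The controlling bound is day 18, so task 6 finishes at 18 + 12 = day 30.

30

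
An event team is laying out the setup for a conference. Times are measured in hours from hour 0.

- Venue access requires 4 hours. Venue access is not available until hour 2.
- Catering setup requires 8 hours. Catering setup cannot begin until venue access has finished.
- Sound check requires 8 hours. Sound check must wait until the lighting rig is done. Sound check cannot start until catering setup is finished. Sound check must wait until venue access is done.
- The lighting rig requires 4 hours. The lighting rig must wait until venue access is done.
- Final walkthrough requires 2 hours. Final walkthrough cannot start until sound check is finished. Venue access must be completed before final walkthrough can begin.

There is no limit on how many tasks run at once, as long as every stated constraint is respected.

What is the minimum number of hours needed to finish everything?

Venue access cannot begin until its own release at hour 2. It runs from hour 2 to 2 + 4 = hour 6.
Catering setup waits on venue access (finishes hour 6), so it starts at hour 6 and finishes at 6 + 8 = hour 14.
After venue access (finishes hour 6), the lighting rig can start at hour 6 and finishes at hour 10.
For sound check: the lighting rig (finishes hour 10); catering setup (finishes hour 14); venue access (finishes hour 6). Taking the maximum gives a start of hour 14, and it finishes at 14 + 8 = hour 22.
For final walkthrough: sound check (finishes hour 22); venue access (finishes hour 6). Taking the maximum gives a start of hour 22, and it finishes at 22 + 2 = hour 24.
All tasks are finished once the last one completes. Finish times: Venue access at 6, The lighting rig at 10, Catering setup at 14, Sound check at 22, Final walkthrough at 24. The latest is hour 24.

24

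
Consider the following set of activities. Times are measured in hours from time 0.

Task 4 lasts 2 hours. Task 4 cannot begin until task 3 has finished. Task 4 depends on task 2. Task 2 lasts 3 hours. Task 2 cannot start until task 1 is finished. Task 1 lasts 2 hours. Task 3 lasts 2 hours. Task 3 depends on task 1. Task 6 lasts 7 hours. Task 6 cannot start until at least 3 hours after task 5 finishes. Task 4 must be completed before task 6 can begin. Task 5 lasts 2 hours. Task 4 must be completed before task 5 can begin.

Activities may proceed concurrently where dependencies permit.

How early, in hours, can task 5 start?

7

Task 1 can start immediately at hour 0; it finishes at hour 2.
Task 3 cannot begin until task 1 (finishes hour 2). It runs from hour 2 to 2 + 2 = hour 4.
After task 1 (finishes hour 2), task 2 can start at hour 2 and finishes at hour 5.
Task 4 needs all of task 3 (finishes hour 4); task 2 (finishes hour 5). That puts its earliest start at hour 5; it finishes at 5 + 2 = hour 7.
Task 5 waits on task 4 (finishes hour 7), so the earliest it can start is hour 7.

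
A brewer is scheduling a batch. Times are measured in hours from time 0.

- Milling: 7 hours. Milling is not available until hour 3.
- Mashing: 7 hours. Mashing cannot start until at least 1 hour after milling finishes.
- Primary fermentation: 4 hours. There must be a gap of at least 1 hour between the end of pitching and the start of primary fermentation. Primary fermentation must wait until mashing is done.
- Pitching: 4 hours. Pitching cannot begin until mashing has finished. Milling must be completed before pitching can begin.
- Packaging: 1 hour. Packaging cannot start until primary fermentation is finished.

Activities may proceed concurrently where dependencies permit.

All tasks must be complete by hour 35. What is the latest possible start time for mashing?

Packaging has no dependents, so it just needs to finish by hour 35. Starting by 35 − 1 = hour 34 achieves that.
Primary fermentation has to be done before packaging (must start by hour 34). That means finishing by hour 34, i.e. starting by 34 − 4 = hour 30.
Pitching has to be done before primary fermentation (must start by hour 30, minus 1-hour gap → hour 29). That means finishing by hour 29, i.e. starting by 29 − 4 = hour 25.
Mashing feeds pitching (must start by hour 25); primary fermentation (must start by hour 30). Taking the minimum, mashing must finish by hour 25 and start by 25 − 7 = hour 18.

18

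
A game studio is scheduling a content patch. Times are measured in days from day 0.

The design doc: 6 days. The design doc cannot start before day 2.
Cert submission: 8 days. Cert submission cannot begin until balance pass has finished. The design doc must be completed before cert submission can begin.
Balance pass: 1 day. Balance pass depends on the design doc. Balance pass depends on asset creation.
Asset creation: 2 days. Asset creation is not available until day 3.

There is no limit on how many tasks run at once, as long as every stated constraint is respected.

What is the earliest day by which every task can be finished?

17

Asset creation cannot begin until its own release at day 3. It runs from day 3 to 3 + 2 = day 5.
The design doc waits on its own release at day 2, so it starts at day 2 and finishes at 2 + 6 = day 8.
Balance pass cannot start until the design doc (finishes day 8); asset creation (finishes day 5). The controlling bound is day 8, so balance pass finishes at 8 + 1 = day 9.
Cert submission has to wait for balance pass (finishes day 9); the design doc (finishes day 8). The latest of these is day 9, so cert submission runs day 9 to 9 + 8 = day 17.
All tasks are finished once the last one completes. Finish times: The design doc at 8, Asset creation at 5, Balance pass at 9, Cert submission at 17. The latest is day 17.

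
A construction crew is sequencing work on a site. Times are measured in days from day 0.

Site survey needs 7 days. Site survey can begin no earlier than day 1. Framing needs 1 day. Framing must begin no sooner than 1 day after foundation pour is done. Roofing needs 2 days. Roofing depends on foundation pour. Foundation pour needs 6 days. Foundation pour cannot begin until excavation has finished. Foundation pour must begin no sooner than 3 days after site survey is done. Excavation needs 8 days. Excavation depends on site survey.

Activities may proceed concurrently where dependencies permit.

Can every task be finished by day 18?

No

Site survey waits on its own release at day 1, so it starts at day 1 and finishes at 1 + 7 = day 8.
After site survey (finishes day 8), excavation can start at day 8 and finishes at day 16.
Foundation pour has to wait for excavation (finishes day 16); site survey (finishes day 8, plus 3-day gap → day 11). The latest of these is day 16, so foundation pour runs day 16 to 16 + 6 = day 22.
Roofing waits on foundation pour (finishes day 22), so it starts at day 22 and finishes at 22 + 2 = day 24.
Framing cannot begin until foundation pour (finishes day 22, plus 1-day gap → day 23). It runs from day 23 to 23 + 1 = day 24.
The earliest everything can be done is day 24, which is after the deadline of 18, so it is not possible.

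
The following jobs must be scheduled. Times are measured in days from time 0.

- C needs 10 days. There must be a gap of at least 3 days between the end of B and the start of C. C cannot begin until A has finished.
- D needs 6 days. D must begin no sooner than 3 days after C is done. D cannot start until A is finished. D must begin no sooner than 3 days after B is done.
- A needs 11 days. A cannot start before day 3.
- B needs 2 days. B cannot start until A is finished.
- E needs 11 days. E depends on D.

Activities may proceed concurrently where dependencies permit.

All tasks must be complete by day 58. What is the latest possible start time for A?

12

E has no dependents, so it just needs to finish by day 58. Starting by 58 − 11 = day 47 achieves that.
D has to be done before E (must start by day 47). That means finishing by day 47, i.e. starting by 47 − 6 = day 41.
C has to be done before D (must start by day 41, minus 3-day gap → day 38). That means finishing by day 38, i.e. starting by 38 − 10 = day 28.
For B: C (must start by day 28, minus 3-day gap → day 25); D (must start by day 41, minus 3-day gap → day 38). The most restrictive is day 25; with a 2-day duration, B must start by day 23.
A must finish in time for B (must start by day 23); C (must start by day 28); D (must start by day 41). The tightest is day 23, so A must start by 23 − 11 = day 12.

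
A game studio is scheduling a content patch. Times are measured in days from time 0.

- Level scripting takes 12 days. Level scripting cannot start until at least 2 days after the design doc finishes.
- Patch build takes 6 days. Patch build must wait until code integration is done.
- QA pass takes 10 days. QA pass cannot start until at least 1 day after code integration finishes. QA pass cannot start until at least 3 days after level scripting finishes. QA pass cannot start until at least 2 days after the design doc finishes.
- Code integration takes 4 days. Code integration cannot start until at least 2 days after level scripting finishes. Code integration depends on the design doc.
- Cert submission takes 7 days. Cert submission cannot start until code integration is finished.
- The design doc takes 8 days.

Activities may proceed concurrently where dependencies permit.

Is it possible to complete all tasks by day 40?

Yes

The design doc has no prerequisites, so it starts at day 0 and finishes at day 8.
Level scripting waits on the design doc (finishes day 8, plus 2-day gap → day 10), so it starts at day 10 and finishes at 10 + 12 = day 22.
Code integration has to wait for level scripting (finishes day 22, plus 2-day gap → day 24); the design doc (finishes day 8). The latest of these is day 24, so code integration runs day 24 to 24 + 4 = day 28.
Patch build cannot begin until code integration (finishes day 28). It runs from day 28 to 28 + 6 = day 34.
Cert submission cannot begin until code integration (finishes day 28). It runs from day 28 to 28 + 7 = day 35.
QA pass cannot start until code integration (finishes day 28, plus 1-day gap → day 29); level scripting (finishes day 22, plus 3-day gap → day 25); the design doc (finishes day 8, plus 2-day gap → day 10). The controlling bound is day 29, so QA pass finishes at 29 + 10 = day 39.
Every task is finished by day 39, which is no later than the deadline of 40, so the schedule is feasible.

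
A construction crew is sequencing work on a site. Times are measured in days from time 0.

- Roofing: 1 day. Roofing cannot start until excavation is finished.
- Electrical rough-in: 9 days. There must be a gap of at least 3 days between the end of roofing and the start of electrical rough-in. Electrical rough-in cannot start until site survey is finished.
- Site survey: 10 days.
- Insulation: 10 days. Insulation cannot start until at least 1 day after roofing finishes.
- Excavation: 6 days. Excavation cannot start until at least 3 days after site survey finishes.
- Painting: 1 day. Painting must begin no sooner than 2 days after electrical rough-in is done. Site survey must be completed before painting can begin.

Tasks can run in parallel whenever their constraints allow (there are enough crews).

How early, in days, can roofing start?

19

Site survey has no prerequisites, so it starts at day 0 and finishes at day 10.
Excavation cannot begin until site survey (finishes day 10, plus 3-day gap → day 13). It runs from day 13 to 13 + 6 = day 19.
Roofing waits on excavation (finishes day 19), so the earliest it can start is day 19.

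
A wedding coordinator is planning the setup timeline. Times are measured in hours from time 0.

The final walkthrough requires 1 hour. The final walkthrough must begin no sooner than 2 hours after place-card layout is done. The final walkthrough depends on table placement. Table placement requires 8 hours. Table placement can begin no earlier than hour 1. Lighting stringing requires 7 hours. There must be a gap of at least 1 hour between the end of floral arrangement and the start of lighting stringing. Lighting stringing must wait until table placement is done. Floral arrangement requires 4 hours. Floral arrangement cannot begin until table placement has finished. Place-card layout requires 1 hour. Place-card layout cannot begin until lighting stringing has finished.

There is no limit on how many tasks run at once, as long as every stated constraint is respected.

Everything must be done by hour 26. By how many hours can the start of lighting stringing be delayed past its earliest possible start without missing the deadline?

1

Table placement waits on its own release at hour 1, so it starts at hour 1 and finishes at 1 + 8 = hour 9.
Floral arrangement cannot begin until table placement (finishes hour 9). It runs from hour 9 to 9 + 4 = hour 13.
Lighting stringing cannot start until floral arrangement (finishes hour 13, plus 1-hour gap → hour 14); table placement (finishes hour 9). The controlling bound is hour 14, so lighting stringing finishes at 14 + 7 = hour 21.

Working backward from the deadline:
To finish by hour 26, the final walkthrough (duration 1) must start no later than hour 25.
Place-card layout has to be done before the final walkthrough (must start by hour 25, minus 2-hour gap → hour 23). That means finishing by hour 23, i.e. starting by 23 − 1 = hour 22.
Lighting stringing has to be done before place-card layout (must start by hour 22). That means finishing by hour 22, i.e. starting by 22 − 7 = hour 15.
So lighting stringing can start as early as hour 14 and as late as hour 15, giving 15 − 14 = 1 hour of slack.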